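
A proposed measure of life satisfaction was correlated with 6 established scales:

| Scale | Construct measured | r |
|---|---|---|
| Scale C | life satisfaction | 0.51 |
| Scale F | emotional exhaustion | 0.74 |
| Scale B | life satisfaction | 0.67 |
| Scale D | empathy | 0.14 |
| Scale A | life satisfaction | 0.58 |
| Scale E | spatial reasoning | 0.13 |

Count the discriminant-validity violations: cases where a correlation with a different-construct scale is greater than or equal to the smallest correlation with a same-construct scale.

Convergent (same construct = life satisfaction): Scale C, Scale B, Scale A.
Smallest convergent = 0.51. Discriminant values: 0.74, 0.14, 0.13; count ≥ 0.51 → 1.

1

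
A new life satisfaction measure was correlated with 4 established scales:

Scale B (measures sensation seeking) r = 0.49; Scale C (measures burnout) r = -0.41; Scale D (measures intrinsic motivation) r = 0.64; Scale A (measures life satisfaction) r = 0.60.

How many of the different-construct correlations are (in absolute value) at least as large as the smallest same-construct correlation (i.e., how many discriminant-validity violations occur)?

Convergent (same construct = life satisfaction): Scale A.
Smallest convergent = 0.60. Discriminant |r|: 0.49, 0.41, 0.64; count ≥ 0.60 → 1.

1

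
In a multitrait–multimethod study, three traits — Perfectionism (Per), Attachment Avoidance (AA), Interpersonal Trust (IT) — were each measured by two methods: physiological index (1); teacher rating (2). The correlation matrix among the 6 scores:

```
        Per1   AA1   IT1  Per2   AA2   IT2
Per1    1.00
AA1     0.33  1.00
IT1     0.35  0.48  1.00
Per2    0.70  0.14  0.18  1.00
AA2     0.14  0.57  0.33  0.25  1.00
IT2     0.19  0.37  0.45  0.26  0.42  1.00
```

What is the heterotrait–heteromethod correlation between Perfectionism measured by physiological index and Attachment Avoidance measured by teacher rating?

0.14

Different traits and methods: r(Per1, AA2) = 0.14.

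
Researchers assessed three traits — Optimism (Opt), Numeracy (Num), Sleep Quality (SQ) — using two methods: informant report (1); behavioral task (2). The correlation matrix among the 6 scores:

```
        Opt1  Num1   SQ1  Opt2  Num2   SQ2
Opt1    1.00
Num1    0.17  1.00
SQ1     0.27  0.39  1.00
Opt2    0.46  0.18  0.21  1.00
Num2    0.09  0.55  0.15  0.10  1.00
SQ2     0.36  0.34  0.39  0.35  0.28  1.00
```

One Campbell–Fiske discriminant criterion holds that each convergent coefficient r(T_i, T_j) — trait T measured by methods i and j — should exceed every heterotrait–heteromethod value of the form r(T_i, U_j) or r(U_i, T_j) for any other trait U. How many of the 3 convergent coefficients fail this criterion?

0

Convergent coefficients and their comparison sets:
Opt (methods 1·2): 0.46 vs {0.09, 0.18, 0.36, 0.21} → pass.
Num (methods 1·2): 0.55 vs {0.18, 0.09, 0.34, 0.15} → pass.
SQ (methods 1·2): 0.39 vs {0.21, 0.36, 0.15, 0.34} → pass.
0 of 3 fail.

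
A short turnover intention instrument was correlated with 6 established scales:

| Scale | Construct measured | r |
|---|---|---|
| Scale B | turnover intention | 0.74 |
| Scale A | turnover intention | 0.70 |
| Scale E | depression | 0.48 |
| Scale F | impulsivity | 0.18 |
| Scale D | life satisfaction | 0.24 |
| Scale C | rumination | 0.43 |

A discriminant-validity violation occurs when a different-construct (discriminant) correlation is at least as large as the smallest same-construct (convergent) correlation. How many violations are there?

Convergent (same construct = turnover intention): Scale B, Scale A.
Smallest convergent = 0.70. Discriminant values: 0.48, 0.18, 0.24, 0.43; count ≥ 0.70 → 0.

0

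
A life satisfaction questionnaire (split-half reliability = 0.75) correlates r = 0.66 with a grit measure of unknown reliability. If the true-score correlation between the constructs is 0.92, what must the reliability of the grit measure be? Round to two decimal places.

0.69

r_true = r_obs / √(r_xx · r_yy) ⇒ 0.92 = 0.66 / √(0.75 · r_yy).
√(0.75 · r_yy) = 0.66 / 0.92 = 0.7174; 0.75 · r_yy = 0.5147; r_yy = 0.5147 / 0.75 ≈ 0.69.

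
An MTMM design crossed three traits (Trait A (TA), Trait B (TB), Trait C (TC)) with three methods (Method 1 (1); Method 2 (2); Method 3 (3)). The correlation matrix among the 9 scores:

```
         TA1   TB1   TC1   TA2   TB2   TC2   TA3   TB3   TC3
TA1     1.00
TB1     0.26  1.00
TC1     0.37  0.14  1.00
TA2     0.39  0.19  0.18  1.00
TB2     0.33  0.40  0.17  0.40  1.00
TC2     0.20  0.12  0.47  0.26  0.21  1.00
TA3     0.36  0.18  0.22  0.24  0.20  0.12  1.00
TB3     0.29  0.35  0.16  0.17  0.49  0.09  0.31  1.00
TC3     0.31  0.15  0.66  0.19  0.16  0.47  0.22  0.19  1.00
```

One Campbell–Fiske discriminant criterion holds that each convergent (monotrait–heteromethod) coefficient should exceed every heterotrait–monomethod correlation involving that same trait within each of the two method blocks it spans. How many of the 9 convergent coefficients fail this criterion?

Convergent coefficients and their comparison sets:
TA (methods 1·2): 0.39 vs {0.26, 0.40, 0.37, 0.26} → fail.
TA (methods 1·3): 0.36 vs {0.26, 0.31, 0.37, 0.22} → fail.
TA (methods 2·3): 0.24 vs {0.40, 0.31, 0.26, 0.22} → fail.
TB (methods 1·2): 0.40 vs {0.26, 0.40, 0.14, 0.21} → fail.
TB (methods 1·3): 0.35 vs {0.26, 0.31, 0.14, 0.19} → pass.
TB (methods 2·3): 0.49 vs {0.40, 0.31, 0.21, 0.19} → pass.
TC (methods 1·2): 0.47 vs {0.37, 0.26, 0.14, 0.21} → pass.
TC (methods 1·3): 0.66 vs {0.37, 0.22, 0.14, 0.19} → pass.
TC (methods 2·3): 0.47 vs {0.26, 0.22, 0.21, 0.19} → pass.
4 of 9 fail.

4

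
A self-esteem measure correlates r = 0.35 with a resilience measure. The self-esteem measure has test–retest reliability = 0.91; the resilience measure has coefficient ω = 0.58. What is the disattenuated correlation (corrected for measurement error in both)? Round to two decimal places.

0.48

r_true = r_obs / √(r_xx · r_yy) = 0.35 / √(0.91 × 0.58) = 0.35 / √0.5278 = 0.35 / 0.7265 ≈ 0.48.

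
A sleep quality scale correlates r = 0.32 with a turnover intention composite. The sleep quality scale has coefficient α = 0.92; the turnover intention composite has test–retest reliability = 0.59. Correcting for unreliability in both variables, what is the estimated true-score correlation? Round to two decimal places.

0.43

r_true = r_obs / √(r_xx · r_yy) = 0.32 / √(0.92 × 0.59) = 0.32 / √0.5428 = 0.32 / 0.7367 ≈ 0.43.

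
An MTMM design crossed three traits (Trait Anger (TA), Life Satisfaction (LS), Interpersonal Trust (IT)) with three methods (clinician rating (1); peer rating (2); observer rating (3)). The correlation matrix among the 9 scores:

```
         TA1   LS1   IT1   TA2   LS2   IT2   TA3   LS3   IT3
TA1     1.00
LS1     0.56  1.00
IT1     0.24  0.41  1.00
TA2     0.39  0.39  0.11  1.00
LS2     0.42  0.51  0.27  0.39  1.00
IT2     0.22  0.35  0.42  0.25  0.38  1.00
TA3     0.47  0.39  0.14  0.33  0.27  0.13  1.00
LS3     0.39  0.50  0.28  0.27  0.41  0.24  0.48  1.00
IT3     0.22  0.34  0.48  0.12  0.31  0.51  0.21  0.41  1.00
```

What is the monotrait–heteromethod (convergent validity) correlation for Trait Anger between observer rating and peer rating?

Same trait (TA), different methods: r(TA3, TA2) = 0.33.

0.33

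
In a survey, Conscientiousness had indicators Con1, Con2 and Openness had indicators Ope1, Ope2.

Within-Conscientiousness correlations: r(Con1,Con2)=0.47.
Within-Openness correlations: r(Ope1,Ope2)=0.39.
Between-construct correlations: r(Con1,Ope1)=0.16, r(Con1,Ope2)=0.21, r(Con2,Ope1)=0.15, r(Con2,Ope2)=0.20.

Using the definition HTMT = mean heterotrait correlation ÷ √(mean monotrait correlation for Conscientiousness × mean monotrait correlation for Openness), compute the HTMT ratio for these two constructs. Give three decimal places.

Mean heterotrait r = 0.72/4 = 0.1800.
Mean within-Con = 0.47/1 = 0.4700; mean within-Ope = 0.39/1 = 0.3900.
Geometric mean = √(0.4700 × 0.3900) = 0.4281.
HTMT = 0.1800 / 0.4281 = 0.420.

0.420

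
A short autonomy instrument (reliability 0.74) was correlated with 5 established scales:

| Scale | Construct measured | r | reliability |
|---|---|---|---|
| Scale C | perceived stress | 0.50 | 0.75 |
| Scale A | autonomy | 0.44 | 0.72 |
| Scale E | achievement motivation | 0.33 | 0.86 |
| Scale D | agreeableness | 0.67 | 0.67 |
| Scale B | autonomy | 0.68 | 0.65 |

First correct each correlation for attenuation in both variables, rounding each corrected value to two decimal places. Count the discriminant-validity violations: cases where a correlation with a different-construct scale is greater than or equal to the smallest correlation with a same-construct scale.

Disattenuated r (r / √(r_scale · r_new)):
  Scale C (disc): 0.50 / √(0.75·0.74) = 0.67
  Scale A (conv): 0.44 / √(0.72·0.74) = 0.60
  Scale E (disc): 0.33 / √(0.86·0.74) = 0.41
  Scale D (disc): 0.67 / √(0.67·0.74) = 0.95
  Scale B (conv): 0.68 / √(0.65·0.74) = 0.98
Smallest convergent = 0.60. Discriminant values: 0.67, 0.41, 0.95; count ≥ 0.60 → 2.

2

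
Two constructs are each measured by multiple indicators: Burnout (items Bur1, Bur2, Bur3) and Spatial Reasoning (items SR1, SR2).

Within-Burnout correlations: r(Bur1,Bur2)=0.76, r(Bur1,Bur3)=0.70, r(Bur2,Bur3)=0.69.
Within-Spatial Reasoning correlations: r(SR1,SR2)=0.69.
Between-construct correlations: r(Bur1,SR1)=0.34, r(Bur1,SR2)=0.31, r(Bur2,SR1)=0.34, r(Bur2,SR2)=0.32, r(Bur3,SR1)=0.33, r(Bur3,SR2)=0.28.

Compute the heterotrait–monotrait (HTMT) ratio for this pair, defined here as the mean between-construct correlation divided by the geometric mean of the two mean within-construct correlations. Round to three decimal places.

Mean heterotrait r = 1.92/6 = 0.3200.
Mean within-Bur = 2.15/3 = 0.7167; mean within-SR = 0.69/1 = 0.6900.
Geometric mean = √(0.7167 × 0.6900) = 0.7032.
HTMT = 0.3200 / 0.7032 = 0.455.

0.455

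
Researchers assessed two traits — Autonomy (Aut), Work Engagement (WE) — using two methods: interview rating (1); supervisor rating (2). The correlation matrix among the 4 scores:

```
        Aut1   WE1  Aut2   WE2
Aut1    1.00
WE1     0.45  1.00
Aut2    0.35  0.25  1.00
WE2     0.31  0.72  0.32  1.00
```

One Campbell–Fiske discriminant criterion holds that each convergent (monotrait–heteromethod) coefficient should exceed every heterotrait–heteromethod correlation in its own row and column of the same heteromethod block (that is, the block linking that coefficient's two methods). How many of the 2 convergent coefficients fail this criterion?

Checking each validity diagonal entry against its comparison values:
Aut (methods 1·2): 0.35 vs {0.31, 0.25} → pass.
WE (methods 1·2): 0.72 vs {0.25, 0.31} → pass.
0 of 2 fail.

0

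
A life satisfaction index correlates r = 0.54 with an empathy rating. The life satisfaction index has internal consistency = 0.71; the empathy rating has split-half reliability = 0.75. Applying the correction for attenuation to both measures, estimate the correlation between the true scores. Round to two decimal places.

r_true = r_obs / √(r_xx · r_yy) = 0.54 / √(0.71 × 0.75) = 0.54 / √0.5325 = 0.54 / 0.7297 ≈ 0.74.

0.74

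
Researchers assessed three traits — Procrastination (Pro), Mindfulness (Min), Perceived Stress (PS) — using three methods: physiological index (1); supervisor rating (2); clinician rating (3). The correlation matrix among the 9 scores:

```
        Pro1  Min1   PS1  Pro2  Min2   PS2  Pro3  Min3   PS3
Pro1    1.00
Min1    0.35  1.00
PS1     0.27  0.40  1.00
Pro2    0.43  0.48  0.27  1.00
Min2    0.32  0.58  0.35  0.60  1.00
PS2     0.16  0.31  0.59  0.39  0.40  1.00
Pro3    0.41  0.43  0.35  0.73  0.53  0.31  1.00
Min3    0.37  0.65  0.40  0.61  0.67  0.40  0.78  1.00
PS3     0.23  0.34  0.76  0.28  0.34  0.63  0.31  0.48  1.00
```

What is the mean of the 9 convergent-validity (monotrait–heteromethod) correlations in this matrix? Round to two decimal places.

0.61

Convergent values: 0.43, 0.41, 0.73, 0.58, 0.65, 0.67, 0.59, 0.76, 0.63; mean = 5.45/9 = 0.61.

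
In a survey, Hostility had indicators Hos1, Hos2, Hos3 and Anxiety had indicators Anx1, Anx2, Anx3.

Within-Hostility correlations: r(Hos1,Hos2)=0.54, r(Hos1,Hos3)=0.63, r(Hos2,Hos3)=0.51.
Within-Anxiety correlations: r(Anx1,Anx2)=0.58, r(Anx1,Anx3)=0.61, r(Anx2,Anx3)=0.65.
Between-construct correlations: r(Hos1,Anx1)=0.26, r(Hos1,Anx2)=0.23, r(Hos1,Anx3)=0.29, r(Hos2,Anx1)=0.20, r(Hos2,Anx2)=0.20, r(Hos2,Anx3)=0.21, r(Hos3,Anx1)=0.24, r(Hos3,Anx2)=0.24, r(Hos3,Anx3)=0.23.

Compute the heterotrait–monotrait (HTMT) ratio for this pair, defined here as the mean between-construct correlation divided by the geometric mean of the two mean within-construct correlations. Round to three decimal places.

0.398

Between-construct mean = 2.10/9 = 0.2333.
Mean within-Hos = 1.68/3 = 0.5600; mean within-Anx = 1.84/3 = 0.6133.
Geometric mean = √(0.5600 × 0.6133) = 0.5860.
HTMT = 0.2333 / 0.5860 = 0.398.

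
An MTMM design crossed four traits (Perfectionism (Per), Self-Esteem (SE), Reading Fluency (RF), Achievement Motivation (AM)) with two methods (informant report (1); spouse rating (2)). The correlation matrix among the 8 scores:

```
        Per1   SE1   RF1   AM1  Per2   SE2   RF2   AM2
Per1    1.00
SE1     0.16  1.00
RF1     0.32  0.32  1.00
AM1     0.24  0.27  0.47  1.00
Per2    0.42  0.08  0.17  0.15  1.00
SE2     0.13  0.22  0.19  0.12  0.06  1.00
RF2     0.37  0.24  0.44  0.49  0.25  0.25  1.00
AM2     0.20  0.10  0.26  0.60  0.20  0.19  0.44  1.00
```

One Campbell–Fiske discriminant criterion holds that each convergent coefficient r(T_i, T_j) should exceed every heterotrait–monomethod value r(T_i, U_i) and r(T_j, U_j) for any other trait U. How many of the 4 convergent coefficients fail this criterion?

2

Convergent coefficients and their comparison sets:
Per (methods 1·2): 0.42 vs {0.16, 0.06, 0.32, 0.25, 0.24, 0.20} → pass.
SE (methods 1·2): 0.22 vs {0.16, 0.06, 0.32, 0.25, 0.27, 0.19} → fail.
RF (methods 1·2): 0.44 vs {0.32, 0.25, 0.32, 0.25, 0.47, 0.44} → fail.
AM (methods 1·2): 0.60 vs {0.24, 0.20, 0.27, 0.19, 0.47, 0.44} → pass.
2 of 4 fail.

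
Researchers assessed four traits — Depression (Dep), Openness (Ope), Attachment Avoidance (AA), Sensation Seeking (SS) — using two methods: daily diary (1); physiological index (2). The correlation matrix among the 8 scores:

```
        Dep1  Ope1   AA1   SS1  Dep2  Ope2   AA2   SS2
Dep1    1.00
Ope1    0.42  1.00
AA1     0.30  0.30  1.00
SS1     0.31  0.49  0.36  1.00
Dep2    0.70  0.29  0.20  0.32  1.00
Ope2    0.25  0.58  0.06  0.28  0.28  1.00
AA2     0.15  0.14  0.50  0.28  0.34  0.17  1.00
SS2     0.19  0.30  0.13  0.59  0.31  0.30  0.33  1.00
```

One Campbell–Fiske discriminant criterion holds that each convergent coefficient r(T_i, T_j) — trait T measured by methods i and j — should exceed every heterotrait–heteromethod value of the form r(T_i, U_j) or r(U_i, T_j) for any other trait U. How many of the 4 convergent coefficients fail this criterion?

Convergent coefficients and their comparison sets:
Dep (methods 1·2): 0.70 vs {0.25, 0.29, 0.15, 0.20, 0.19, 0.32} → pass.
Ope (methods 1·2): 0.58 vs {0.29, 0.25, 0.14, 0.06, 0.30, 0.28} → pass.
AA (methods 1·2): 0.50 vs {0.20, 0.15, 0.06, 0.14, 0.13, 0.28} → pass.
SS (methods 1·2): 0.59 vs {0.32, 0.19, 0.28, 0.30, 0.28, 0.13} → pass.
0 of 4 fail.

0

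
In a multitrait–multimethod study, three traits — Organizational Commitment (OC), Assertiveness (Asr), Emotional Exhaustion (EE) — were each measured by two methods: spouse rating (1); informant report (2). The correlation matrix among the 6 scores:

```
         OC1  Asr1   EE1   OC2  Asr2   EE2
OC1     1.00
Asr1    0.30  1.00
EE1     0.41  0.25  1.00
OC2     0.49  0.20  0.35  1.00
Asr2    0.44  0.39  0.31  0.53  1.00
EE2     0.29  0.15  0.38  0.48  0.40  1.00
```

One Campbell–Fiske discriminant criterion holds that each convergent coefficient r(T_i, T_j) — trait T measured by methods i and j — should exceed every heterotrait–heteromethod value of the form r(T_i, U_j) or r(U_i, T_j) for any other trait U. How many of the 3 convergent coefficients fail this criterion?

Checking each validity diagonal entry against its comparison values:
OC (methods 1·2): 0.49 vs {0.44, 0.20, 0.29, 0.35} → pass.
Asr (methods 1·2): 0.39 vs {0.20, 0.44, 0.15, 0.31} → fail.
EE (methods 1·2): 0.38 vs {0.35, 0.29, 0.31, 0.15} → pass.
1 of 3 fail.

1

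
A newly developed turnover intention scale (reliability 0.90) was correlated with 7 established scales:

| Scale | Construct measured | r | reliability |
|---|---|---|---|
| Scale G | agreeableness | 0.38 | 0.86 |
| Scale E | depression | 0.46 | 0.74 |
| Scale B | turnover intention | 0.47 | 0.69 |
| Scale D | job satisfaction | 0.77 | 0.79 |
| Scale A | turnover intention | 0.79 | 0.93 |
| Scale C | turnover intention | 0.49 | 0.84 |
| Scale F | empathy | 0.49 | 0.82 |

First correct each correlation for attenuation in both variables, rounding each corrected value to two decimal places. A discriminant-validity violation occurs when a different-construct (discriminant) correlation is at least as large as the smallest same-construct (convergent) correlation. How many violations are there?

3

Disattenuated r (r / √(r_scale · r_new)):
  Scale G (disc): 0.38 / √(0.86·0.90) = 0.43
  Scale E (disc): 0.46 / √(0.74·0.90) = 0.56
  Scale B (conv): 0.47 / √(0.69·0.90) = 0.60
  Scale D (disc): 0.77 / √(0.79·0.90) = 0.91
  Scale A (conv): 0.79 / √(0.93·0.90) = 0.86
  Scale C (conv): 0.49 / √(0.84·0.90) = 0.56
  Scale F (disc): 0.49 / √(0.82·0.90) = 0.57
Smallest convergent = 0.56. Discriminant values: 0.43, 0.56, 0.91, 0.57; count ≥ 0.56 → 3.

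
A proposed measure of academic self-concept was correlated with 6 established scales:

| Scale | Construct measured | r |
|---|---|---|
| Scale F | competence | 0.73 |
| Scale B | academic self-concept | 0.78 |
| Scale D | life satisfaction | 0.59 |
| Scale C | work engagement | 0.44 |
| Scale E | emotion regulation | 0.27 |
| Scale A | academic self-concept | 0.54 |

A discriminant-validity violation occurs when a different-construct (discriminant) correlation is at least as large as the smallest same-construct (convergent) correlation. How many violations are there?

Convergent (same construct = academic self-concept): Scale B, Scale A.
Smallest convergent = 0.54. Discriminant values: 0.73, 0.59, 0.44, 0.27; count ≥ 0.54 → 2.

2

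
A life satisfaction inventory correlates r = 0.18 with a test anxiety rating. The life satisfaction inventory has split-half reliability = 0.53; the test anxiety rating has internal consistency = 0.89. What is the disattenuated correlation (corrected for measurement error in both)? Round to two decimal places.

0.26

r_true = r_obs / √(r_xx · r_yy) = 0.18 / √(0.53 × 0.89) = 0.18 / √0.4717 = 0.18 / 0.6868 ≈ 0.26.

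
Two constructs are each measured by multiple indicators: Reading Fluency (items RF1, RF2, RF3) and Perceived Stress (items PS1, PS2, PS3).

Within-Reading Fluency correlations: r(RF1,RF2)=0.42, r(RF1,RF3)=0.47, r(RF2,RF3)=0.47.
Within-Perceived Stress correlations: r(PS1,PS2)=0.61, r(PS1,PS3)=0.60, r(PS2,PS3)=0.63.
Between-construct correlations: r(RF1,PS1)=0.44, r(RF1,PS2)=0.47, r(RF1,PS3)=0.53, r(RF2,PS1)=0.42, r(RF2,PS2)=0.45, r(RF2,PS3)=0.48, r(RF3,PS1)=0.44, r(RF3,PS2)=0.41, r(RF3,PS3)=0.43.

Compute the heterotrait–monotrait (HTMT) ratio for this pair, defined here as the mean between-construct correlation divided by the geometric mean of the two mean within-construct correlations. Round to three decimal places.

0.858

Mean heterotrait r = 4.07/9 = 0.4522.
Mean within-RF = 1.36/3 = 0.4533; mean within-PS = 1.84/3 = 0.6133.
Geometric mean = √(0.4533 × 0.6133) = 0.5273.
HTMT = 0.4522 / 0.5273 = 0.858.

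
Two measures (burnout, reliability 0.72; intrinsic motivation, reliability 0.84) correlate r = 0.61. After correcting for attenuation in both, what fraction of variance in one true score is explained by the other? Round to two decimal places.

Disattenuated r = 0.61 / √(0.72 × 0.84) = 0.61 / 0.7777 = 0.7844.
Shared true-score variance = 0.7844² = 0.6153 ≈ 0.62.

0.62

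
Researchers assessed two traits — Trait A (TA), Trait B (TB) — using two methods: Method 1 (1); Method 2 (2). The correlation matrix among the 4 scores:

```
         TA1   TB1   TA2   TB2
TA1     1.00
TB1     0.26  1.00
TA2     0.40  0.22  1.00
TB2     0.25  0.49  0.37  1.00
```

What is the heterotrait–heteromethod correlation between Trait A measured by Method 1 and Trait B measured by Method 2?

Different traits and methods: r(TA1, TB2) = 0.25.

0.25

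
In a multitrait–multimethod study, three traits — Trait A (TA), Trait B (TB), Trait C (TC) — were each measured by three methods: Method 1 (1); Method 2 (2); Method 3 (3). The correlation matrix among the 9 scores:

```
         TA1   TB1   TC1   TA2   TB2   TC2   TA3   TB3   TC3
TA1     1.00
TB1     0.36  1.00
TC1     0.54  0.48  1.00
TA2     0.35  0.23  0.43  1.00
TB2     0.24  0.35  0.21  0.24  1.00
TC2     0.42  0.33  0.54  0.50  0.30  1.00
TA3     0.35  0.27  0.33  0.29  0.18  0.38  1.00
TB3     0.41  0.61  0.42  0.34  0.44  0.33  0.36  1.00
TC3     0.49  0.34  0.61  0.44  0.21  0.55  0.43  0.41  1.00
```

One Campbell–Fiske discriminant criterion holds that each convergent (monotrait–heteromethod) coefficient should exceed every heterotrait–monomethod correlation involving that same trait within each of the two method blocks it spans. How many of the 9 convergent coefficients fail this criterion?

Each convergent coefficient versus the relevant comparison correlations:
TA (methods 1·2): 0.35 vs {0.36, 0.24, 0.54, 0.50} → fail.
TA (methods 1·3): 0.35 vs {0.36, 0.36, 0.54, 0.43} → fail.
TA (methods 2·3): 0.29 vs {0.24, 0.36, 0.50, 0.43} → fail.
TB (methods 1·2): 0.35 vs {0.36, 0.24, 0.48, 0.30} → fail.
TB (methods 1·3): 0.61 vs {0.36, 0.36, 0.48, 0.41} → pass.
TB (methods 2·3): 0.44 vs {0.24, 0.36, 0.30, 0.41} → pass.
TC (methods 1·2): 0.54 vs {0.54, 0.50, 0.48, 0.30} → fail.
TC (methods 1·3): 0.61 vs {0.54, 0.43, 0.48, 0.41} → pass.
TC (methods 2·3): 0.55 vs {0.50, 0.43, 0.30, 0.41} → pass.
5 of 9 fail.

5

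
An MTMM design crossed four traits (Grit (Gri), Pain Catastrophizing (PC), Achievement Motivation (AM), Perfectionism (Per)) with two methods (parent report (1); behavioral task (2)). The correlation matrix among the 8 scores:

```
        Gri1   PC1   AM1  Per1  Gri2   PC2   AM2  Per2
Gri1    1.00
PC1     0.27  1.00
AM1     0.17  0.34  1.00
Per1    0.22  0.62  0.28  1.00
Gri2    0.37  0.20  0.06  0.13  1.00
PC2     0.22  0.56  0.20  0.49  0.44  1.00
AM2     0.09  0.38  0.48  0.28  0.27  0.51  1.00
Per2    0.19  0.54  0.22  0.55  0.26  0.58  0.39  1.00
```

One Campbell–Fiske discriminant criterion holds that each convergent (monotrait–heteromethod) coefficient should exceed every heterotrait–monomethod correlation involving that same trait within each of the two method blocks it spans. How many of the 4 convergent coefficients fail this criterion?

4

Convergent coefficients and their comparison sets:
Gri (methods 1·2): 0.37 vs {0.27, 0.44, 0.17, 0.27, 0.22, 0.26} → fail.
PC (methods 1·2): 0.56 vs {0.27, 0.44, 0.34, 0.51, 0.62, 0.58} → fail.
AM (methods 1·2): 0.48 vs {0.17, 0.27, 0.34, 0.51, 0.28, 0.39} → fail.
Per (methods 1·2): 0.55 vs {0.22, 0.26, 0.62, 0.58, 0.28, 0.39} → fail.
4 of 4 fail.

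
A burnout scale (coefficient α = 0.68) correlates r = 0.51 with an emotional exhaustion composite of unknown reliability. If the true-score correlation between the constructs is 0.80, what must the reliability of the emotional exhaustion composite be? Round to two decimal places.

r_true = r_obs / √(r_xx · r_yy) ⇒ 0.80 = 0.51 / √(0.68 · r_yy).
√(0.68 · r_yy) = 0.51 / 0.80 = 0.6375; 0.68 · r_yy = 0.4064; r_yy = 0.4064 / 0.68 ≈ 0.60.

0.60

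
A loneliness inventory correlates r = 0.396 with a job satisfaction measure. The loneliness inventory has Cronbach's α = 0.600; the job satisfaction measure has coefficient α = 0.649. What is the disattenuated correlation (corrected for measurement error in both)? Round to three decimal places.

0.635

r_true = r_obs / √(r_xx · r_yy) = 0.396 / √(0.600 × 0.649) = 0.396 / √0.389400 = 0.396 / 0.6240 ≈ 0.635.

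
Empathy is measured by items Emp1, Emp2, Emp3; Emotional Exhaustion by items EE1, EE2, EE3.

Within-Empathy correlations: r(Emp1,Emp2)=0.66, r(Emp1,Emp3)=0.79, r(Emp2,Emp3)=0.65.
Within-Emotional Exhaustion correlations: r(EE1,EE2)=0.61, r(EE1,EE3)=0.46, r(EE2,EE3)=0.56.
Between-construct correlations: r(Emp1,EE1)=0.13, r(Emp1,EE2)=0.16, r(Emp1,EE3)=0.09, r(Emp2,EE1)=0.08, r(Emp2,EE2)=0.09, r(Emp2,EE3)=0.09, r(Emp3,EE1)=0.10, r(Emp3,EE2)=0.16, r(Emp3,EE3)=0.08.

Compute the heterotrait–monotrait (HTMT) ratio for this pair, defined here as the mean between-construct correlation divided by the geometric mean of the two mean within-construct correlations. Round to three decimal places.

Mean heterotrait r = 0.98/9 = 0.1089.
Mean within-Emp = 2.10/3 = 0.7000; mean within-EE = 1.63/3 = 0.5433.
Geometric mean = √(0.7000 × 0.5433) = 0.6167.
HTMT = 0.1089 / 0.6167 = 0.177.

0.177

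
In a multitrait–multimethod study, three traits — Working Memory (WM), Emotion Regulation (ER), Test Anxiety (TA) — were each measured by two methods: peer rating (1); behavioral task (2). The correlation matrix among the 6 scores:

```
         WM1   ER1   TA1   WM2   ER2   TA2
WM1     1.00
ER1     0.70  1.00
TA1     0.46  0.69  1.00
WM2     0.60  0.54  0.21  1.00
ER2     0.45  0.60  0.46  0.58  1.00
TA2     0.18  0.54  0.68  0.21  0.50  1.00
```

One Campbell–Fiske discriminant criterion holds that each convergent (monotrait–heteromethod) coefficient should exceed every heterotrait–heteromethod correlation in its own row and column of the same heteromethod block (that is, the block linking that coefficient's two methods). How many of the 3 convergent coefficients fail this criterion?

Convergent coefficients and their comparison sets:
WM (methods 1·2): 0.60 vs {0.45, 0.54, 0.18, 0.21} → pass.
ER (methods 1·2): 0.60 vs {0.54, 0.45, 0.54, 0.46} → pass.
TA (methods 1·2): 0.68 vs {0.21, 0.18, 0.46, 0.54} → pass.
0 of 3 fail.

0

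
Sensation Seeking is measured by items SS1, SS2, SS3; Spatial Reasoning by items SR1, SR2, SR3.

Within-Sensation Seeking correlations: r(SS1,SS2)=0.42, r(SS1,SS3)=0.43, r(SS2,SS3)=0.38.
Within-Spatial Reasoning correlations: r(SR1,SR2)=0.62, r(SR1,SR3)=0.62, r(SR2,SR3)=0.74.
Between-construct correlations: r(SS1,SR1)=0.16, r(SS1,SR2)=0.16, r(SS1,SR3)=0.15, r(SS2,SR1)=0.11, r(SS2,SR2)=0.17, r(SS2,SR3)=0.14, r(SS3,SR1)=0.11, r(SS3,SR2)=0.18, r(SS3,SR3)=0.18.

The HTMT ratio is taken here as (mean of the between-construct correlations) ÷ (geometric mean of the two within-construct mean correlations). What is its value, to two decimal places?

Mean between = 1.36/9 = 0.1511.
Mean within-SS = 1.23/3 = 0.4100; mean within-SR = 1.98/3 = 0.6600.
Geometric mean = √(0.4100 × 0.6600) = 0.5202.
HTMT = 0.1511 / 0.5202 = 0.29.

0.29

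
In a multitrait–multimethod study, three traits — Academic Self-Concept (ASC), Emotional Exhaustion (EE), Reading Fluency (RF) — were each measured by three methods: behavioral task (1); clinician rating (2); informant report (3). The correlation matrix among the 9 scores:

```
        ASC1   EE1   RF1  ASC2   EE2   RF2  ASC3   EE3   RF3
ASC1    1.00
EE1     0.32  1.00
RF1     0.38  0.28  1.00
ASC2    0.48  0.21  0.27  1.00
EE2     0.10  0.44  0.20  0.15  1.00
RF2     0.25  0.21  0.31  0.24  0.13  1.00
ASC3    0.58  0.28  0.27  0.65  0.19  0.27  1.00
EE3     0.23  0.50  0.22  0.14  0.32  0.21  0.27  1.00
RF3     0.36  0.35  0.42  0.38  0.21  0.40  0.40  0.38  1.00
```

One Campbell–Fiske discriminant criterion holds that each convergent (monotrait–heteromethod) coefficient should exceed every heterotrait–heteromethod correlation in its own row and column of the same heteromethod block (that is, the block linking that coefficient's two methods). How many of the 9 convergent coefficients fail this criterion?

0

Convergent coefficients and their comparison sets:
ASC (methods 1·2): 0.48 vs {0.10, 0.21, 0.25, 0.27} → pass.
ASC (methods 1·3): 0.58 vs {0.23, 0.28, 0.36, 0.27} → pass.
ASC (methods 2·3): 0.65 vs {0.14, 0.19, 0.38, 0.27} → pass.
EE (methods 1·2): 0.44 vs {0.21, 0.10, 0.21, 0.20} → pass.
EE (methods 1·3): 0.50 vs {0.28, 0.23, 0.35, 0.22} → pass.
EE (methods 2·3): 0.32 vs {0.19, 0.14, 0.21, 0.21} → pass.
RF (methods 1·2): 0.31 vs {0.27, 0.25, 0.20, 0.21} → pass.
RF (methods 1·3): 0.42 vs {0.27, 0.36, 0.22, 0.35} → pass.
RF (methods 2·3): 0.40 vs {0.27, 0.38, 0.21, 0.21} → pass.
0 of 9 fail.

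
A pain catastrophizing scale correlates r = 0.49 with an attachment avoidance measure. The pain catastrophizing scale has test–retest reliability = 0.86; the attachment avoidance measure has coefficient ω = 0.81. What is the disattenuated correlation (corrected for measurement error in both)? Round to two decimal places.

r_true = r_obs / √(r_xx · r_yy) = 0.49 / √(0.86 × 0.81) = 0.49 / √0.6966 = 0.49 / 0.8346 ≈ 0.59.

0.59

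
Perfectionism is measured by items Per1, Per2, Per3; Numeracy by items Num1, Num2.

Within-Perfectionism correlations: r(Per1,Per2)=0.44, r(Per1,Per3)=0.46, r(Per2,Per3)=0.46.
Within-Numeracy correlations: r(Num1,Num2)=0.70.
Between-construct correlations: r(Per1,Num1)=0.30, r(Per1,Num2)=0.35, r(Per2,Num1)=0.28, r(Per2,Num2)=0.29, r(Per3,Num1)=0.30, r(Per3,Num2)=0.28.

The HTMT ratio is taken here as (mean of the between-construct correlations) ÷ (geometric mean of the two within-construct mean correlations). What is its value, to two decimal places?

Between-construct mean = 1.80/6 = 0.3000.
Mean within-Per = 1.36/3 = 0.4533; mean within-Num = 0.70/1 = 0.7000.
Geometric mean = √(0.4533 × 0.7000) = 0.5633.
HTMT = 0.3000 / 0.5633 = 0.53.

0.53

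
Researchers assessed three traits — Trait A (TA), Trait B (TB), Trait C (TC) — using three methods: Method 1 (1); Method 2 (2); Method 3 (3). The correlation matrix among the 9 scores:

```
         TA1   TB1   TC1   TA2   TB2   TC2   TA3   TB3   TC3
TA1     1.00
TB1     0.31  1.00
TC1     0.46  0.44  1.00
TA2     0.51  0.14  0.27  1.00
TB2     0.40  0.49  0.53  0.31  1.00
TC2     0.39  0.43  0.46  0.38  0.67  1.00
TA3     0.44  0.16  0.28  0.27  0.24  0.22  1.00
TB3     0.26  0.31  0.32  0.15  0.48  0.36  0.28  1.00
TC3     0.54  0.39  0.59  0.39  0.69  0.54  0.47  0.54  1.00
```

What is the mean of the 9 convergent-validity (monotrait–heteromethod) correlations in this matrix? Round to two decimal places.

Convergent values: 0.51, 0.44, 0.27, 0.49, 0.31, 0.48, 0.46, 0.59, 0.54; mean = 4.09/9 = 0.45.

0.45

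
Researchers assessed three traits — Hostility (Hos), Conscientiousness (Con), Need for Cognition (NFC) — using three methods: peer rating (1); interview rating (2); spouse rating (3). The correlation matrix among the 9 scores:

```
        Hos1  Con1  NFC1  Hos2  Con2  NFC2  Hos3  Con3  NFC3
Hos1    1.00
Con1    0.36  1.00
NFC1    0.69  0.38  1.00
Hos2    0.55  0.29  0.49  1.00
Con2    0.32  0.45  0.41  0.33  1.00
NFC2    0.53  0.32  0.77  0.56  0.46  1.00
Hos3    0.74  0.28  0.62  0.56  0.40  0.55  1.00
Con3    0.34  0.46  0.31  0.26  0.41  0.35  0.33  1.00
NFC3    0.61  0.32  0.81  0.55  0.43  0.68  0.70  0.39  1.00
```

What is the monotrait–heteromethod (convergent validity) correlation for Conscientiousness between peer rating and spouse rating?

0.46

Same trait (Con), different methods: r(Con1, Con3) = 0.46.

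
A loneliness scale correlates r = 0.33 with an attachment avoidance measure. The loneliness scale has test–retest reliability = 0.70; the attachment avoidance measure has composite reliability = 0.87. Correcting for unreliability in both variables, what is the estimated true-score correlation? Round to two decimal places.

0.42

r_true = r_obs / √(r_xx · r_yy) = 0.33 / √(0.70 × 0.87) = 0.33 / √0.6090 = 0.33 / 0.7804 ≈ 0.42.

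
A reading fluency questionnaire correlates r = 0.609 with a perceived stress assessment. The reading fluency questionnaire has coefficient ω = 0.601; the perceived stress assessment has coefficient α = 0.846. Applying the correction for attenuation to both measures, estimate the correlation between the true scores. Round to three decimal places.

0.854

r_true = r_obs / √(r_xx · r_yy) = 0.609 / √(0.601 × 0.846) = 0.609 / √0.508446 = 0.609 / 0.7131 ≈ 0.854.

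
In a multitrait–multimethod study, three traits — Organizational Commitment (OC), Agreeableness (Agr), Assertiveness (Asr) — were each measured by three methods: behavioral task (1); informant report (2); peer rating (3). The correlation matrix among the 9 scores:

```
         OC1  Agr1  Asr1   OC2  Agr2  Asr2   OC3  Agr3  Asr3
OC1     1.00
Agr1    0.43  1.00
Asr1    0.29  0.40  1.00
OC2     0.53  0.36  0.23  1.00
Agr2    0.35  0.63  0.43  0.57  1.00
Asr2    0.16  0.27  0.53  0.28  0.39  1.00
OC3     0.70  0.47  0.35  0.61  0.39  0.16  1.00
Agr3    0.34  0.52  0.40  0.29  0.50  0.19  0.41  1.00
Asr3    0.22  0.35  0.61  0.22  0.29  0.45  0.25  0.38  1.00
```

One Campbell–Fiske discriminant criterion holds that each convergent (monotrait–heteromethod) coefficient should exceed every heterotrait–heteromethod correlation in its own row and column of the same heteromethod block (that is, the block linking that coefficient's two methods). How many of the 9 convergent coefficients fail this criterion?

0

Convergent coefficients and their comparison sets:
OC (methods 1·2): 0.53 vs {0.35, 0.36, 0.16, 0.23} → pass.
OC (methods 1·3): 0.70 vs {0.34, 0.47, 0.22, 0.35} → pass.
OC (methods 2·3): 0.61 vs {0.29, 0.39, 0.22, 0.16} → pass.
Agr (methods 1·2): 0.63 vs {0.36, 0.35, 0.27, 0.43} → pass.
Agr (methods 1·3): 0.52 vs {0.47, 0.34, 0.35, 0.40} → pass.
Agr (methods 2·3): 0.50 vs {0.39, 0.29, 0.29, 0.19} → pass.
Asr (methods 1·2): 0.53 vs {0.23, 0.16, 0.43, 0.27} → pass.
Asr (methods 1·3): 0.61 vs {0.35, 0.22, 0.40, 0.35} → pass.
Asr (methods 2·3): 0.45 vs {0.16, 0.22, 0.19, 0.29} → pass.
0 of 9 fail.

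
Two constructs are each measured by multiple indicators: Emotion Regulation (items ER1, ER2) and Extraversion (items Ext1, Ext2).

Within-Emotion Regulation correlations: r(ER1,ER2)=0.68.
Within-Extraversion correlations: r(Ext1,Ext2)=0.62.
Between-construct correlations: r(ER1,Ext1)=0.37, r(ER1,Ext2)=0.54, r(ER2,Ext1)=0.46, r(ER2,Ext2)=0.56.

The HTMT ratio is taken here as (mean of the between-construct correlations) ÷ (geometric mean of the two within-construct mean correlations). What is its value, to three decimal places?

Mean between = 1.93/4 = 0.4825.
Mean within-ER = 0.68/1 = 0.6800; mean within-Ext = 0.62/1 = 0.6200.
Geometric mean = √(0.6800 × 0.6200) = 0.6493.
HTMT = 0.4825 / 0.6493 = 0.743.

0.743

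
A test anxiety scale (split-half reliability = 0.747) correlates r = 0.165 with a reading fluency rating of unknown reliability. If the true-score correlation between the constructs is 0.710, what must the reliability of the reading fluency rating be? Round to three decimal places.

0.072

r_true = r_obs / √(r_xx · r_yy) ⇒ 0.710 = 0.165 / √(0.747 · r_yy).
√(0.747 · r_yy) = 0.165 / 0.710 = 0.2324; 0.747 · r_yy = 0.0540; r_yy = 0.0540 / 0.747 ≈ 0.072.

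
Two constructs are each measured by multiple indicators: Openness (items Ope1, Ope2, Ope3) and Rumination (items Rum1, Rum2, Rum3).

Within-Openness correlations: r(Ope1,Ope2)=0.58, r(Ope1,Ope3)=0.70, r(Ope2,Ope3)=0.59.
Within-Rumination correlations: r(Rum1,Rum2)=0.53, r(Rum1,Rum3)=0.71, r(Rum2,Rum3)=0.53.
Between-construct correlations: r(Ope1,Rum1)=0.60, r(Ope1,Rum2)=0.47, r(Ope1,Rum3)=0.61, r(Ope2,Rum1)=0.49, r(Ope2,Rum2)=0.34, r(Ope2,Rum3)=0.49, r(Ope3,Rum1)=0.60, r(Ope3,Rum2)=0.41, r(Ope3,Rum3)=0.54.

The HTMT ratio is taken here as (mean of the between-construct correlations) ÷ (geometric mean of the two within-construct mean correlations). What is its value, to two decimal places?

0.83

Between-construct mean = 4.55/9 = 0.5056.
Mean within-Ope = 1.87/3 = 0.6233; mean within-Rum = 1.77/3 = 0.5900.
Geometric mean = √(0.6233 × 0.5900) = 0.6064.
HTMT = 0.5056 / 0.6064 = 0.83.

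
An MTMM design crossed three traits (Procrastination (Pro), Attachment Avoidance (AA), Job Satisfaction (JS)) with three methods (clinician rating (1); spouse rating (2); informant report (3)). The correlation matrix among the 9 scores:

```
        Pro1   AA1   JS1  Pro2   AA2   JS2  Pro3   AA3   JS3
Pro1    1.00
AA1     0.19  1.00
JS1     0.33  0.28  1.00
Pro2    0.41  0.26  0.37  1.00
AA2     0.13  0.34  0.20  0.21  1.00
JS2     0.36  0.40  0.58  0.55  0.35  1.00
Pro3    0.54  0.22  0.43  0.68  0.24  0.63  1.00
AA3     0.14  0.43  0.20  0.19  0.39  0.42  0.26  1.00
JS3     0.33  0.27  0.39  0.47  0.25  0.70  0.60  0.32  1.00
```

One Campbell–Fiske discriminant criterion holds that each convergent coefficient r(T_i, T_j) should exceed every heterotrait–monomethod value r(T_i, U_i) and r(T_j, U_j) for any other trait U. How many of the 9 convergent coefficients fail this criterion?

4

Each convergent coefficient versus the relevant comparison correlations:
Pro (methods 1·2): 0.41 vs {0.19, 0.21, 0.33, 0.55} → fail.
Pro (methods 1·3): 0.54 vs {0.19, 0.26, 0.33, 0.60} → fail.
Pro (methods 2·3): 0.68 vs {0.21, 0.26, 0.55, 0.60} → pass.
AA (methods 1·2): 0.34 vs {0.19, 0.21, 0.28, 0.35} → fail.
AA (methods 1·3): 0.43 vs {0.19, 0.26, 0.28, 0.32} → pass.
AA (methods 2·3): 0.39 vs {0.21, 0.26, 0.35, 0.32} → pass.
JS (methods 1·2): 0.58 vs {0.33, 0.55, 0.28, 0.35} → pass.
JS (methods 1·3): 0.39 vs {0.33, 0.60, 0.28, 0.32} → fail.
JS (methods 2·3): 0.70 vs {0.55, 0.60, 0.35, 0.32} → pass.
4 of 9 fail.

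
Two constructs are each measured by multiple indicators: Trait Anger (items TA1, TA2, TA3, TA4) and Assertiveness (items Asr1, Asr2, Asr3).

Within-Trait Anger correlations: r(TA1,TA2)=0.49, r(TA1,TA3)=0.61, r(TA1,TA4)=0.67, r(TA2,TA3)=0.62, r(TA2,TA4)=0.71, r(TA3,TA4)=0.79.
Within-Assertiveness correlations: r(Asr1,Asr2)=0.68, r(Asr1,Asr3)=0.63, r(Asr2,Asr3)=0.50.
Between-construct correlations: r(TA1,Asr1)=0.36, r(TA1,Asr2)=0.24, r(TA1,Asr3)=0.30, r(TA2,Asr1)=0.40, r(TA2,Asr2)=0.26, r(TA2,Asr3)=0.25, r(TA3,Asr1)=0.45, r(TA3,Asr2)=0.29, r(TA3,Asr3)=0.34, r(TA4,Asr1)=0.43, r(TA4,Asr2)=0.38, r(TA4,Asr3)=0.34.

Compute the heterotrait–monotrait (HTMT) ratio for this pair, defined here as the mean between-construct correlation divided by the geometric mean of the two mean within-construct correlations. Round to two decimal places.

Between-construct mean = 4.04/12 = 0.3367.
Mean within-TA = 3.89/6 = 0.6483; mean within-Asr = 1.81/3 = 0.6033.
Geometric mean = √(0.6483 × 0.6033) = 0.6254.
HTMT = 0.3367 / 0.6254 = 0.54.

0.54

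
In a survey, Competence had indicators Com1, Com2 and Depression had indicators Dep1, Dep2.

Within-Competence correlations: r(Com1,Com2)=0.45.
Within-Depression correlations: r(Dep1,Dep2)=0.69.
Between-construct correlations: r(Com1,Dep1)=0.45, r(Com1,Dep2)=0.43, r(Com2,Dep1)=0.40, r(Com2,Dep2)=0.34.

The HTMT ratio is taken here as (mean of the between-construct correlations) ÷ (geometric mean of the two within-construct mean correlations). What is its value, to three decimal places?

0.727

Mean heterotrait r = 1.62/4 = 0.4050.
Mean within-Com = 0.45/1 = 0.4500; mean within-Dep = 0.69/1 = 0.6900.
Geometric mean = √(0.4500 × 0.6900) = 0.5572.
HTMT = 0.4050 / 0.5572 = 0.727.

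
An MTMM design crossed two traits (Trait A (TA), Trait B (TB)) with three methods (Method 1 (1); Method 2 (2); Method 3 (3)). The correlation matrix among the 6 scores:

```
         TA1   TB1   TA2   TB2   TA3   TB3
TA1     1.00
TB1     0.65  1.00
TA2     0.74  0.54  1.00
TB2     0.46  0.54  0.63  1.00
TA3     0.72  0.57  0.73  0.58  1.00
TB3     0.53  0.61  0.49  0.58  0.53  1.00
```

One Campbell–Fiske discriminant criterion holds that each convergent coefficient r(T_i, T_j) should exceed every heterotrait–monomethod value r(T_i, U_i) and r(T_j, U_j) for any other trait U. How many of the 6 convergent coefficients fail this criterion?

3

Convergent coefficients and their comparison sets:
TA (methods 1·2): 0.74 vs {0.65, 0.63} → pass.
TA (methods 1·3): 0.72 vs {0.65, 0.53} → pass.
TA (methods 2·3): 0.73 vs {0.63, 0.53} → pass.
TB (methods 1·2): 0.54 vs {0.65, 0.63} → fail.
TB (methods 1·3): 0.61 vs {0.65, 0.53} → fail.
TB (methods 2·3): 0.58 vs {0.63, 0.53} → fail.
3 of 6 fail.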